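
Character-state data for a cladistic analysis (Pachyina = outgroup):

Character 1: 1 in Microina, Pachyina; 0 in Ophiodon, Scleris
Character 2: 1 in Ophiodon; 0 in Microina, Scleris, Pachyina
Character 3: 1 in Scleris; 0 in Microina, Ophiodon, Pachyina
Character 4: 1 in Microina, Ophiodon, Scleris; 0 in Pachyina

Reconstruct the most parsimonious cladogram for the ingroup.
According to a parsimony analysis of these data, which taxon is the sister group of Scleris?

Ophiodon

Character polarity is set by the outgroup: the derived state is whichever differs from the outgroup's state, so for Character 1 the derived state is '0', and for the remaining characters it is '1'.
Character 1: derived state '0' in Ophiodon and Scleris only — synapomorphy for {Ophiodon, Scleris}.
Character 2 (derived state '1') is unique to Ophiodon (autapomorphy; uninformative for grouping).
Character 3: derived state '1' in Scleris only — an autapomorphy, so it tells us nothing about relationships among taxa.
All ingroup taxa share the derived state '1' for Character 4; it defines the ingroup but does not resolve relationships within it.
Most parsimonious ingroup topology: ((Ophiodon,Scleris),Microina).
Scleris and Ophiodon form a cherry on this tree, so they are sister taxa.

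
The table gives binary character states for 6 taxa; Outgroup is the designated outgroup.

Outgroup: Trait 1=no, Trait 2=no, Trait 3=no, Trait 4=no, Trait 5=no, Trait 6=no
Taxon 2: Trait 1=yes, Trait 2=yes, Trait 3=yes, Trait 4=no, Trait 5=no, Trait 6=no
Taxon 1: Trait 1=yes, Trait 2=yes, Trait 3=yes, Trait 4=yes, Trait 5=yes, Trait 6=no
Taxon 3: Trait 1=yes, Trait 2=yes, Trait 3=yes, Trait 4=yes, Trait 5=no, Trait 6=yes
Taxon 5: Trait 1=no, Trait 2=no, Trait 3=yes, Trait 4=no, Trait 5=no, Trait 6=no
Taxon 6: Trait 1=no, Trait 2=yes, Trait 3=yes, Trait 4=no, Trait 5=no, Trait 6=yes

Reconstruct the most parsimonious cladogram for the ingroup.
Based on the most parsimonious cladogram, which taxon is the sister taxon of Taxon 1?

Taxon 3

The outgroup has state 'no' for every character, so 'yes' is the derived state throughout.
Trait 1: derived state 'yes' in Taxon 1, Taxon 2, and Taxon 3 only — synapomorphy for {Taxon 1, Taxon 2, Taxon 3}.
Trait 2 (derived state 'yes') is shared by Taxon 1, Taxon 2, Taxon 3, and Taxon 6 — a synapomorphy uniting that clade.
Trait 3 (derived state 'yes') is shared by all ingroup taxa — unites the whole ingroup.
Only Taxon 1 and Taxon 3 show the derived state 'yes' for Trait 4, supporting them as a clade.
Trait 5 (derived state 'yes') is unique to Taxon 1 (autapomorphy; uninformative for grouping).
Trait 6 groups Taxon 3 and Taxon 6, which is incompatible with the clades supported by the remaining characters; treating it as convergent (homoplasy) costs fewer steps than any alternative tree.
Most parsimonious ingroup topology: (((Taxon 2,(Taxon 1,Taxon 3)),Taxon 6),Taxon 5).
Taxon 1 and Taxon 3 form a cherry on this tree, so they are sister taxa.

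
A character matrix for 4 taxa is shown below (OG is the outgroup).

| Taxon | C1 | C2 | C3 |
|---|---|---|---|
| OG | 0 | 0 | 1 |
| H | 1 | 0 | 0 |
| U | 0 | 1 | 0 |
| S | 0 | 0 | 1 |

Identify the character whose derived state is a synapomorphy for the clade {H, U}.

C3

Character polarity is set by the outgroup: the derived state is whichever differs from the outgroup's state, so for C3 the derived state is '0', and for the remaining characters it is '1'.
C1: derived state '1' in H only — an autapomorphy, so it tells us nothing about relationships among taxa.
C2 (derived state '1') is unique to U (autapomorphy; uninformative for grouping).
Only H and U show the derived state '0' for C3, supporting them as a clade.
Most parsimonious ingroup topology: ((H,U),S).
The clade {H, U} is supported by C3: its derived state '0' occurs in exactly those taxa and in no other taxon (including the outgroup).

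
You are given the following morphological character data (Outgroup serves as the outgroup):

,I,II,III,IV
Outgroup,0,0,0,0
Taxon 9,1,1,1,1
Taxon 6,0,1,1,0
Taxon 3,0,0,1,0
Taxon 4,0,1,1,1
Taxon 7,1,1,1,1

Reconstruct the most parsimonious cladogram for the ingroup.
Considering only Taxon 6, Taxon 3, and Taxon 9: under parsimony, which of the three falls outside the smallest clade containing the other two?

Taxon 3

The outgroup has state '0' for every character, so '1' is the derived state throughout.
I (derived state '1') is shared by Taxon 7 and Taxon 9 — a synapomorphy uniting that clade.
Only Taxon 4, Taxon 6, Taxon 7, and Taxon 9 show the derived state '1' for II, supporting them as a clade.
III (derived state '1') is shared by all ingroup taxa — unites the whole ingroup.
IV: derived state '1' in Taxon 4, Taxon 7, and Taxon 9 only — synapomorphy for {Taxon 4, Taxon 7, Taxon 9}.
Most parsimonious ingroup topology: ((((Taxon 9,Taxon 7),Taxon 4),Taxon 6),Taxon 3).
Taxon 9 and Taxon 6 share a more recent common ancestor with each other than either does with Taxon 3, so Taxon 3 is the least closely related of the three.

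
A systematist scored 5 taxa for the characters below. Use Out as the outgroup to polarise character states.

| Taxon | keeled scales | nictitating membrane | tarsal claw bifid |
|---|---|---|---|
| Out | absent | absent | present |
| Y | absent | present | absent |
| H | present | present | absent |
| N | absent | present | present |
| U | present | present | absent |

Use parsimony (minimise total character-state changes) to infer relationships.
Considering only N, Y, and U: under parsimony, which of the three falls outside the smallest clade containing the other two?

Character polarity is set by the outgroup: the derived state is whichever differs from the outgroup's state, so for tarsal claw bifid the derived state is 'absent', and for the remaining characters it is 'present'.
keeled scales (derived state 'present') is shared by H and U — a synapomorphy uniting that clade.
nictitating membrane (derived state 'present') is shared by all ingroup taxa — unites the whole ingroup.
tarsal claw bifid (derived state 'absent') is shared by H, U, and Y — a synapomorphy uniting that clade.
Most parsimonious ingroup topology: ((Y,(H,U)),N).
Y and U share a more recent common ancestor with each other than either does with N, so N is the least closely related of the three.

N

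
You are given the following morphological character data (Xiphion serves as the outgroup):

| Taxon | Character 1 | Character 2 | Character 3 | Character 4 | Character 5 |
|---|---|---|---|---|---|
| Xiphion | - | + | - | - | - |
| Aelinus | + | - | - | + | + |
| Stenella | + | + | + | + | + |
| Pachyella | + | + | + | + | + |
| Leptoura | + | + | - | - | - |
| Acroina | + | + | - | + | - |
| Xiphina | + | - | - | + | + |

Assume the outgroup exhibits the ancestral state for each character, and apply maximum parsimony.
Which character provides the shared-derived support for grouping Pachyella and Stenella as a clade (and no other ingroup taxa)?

Character polarity is set by the outgroup: the derived state is whichever differs from the outgroup's state, so for Character 2 the derived state is '-', and for the remaining characters it is '+'.
All ingroup taxa share the derived state '+' for Character 1; it defines the ingroup but does not resolve relationships within it.
Character 2 (derived state '-') is shared by Aelinus and Xiphina — a synapomorphy uniting that clade.
Character 3 (derived state '+') is shared by Pachyella and Stenella — a synapomorphy uniting that clade.
Character 4 (derived state '+') is shared by Acroina, Aelinus, Pachyella, Stenella, and Xiphina — a synapomorphy uniting that clade.
Character 5: derived state '+' in Aelinus, Pachyella, Stenella, and Xiphina only — synapomorphy for {Aelinus, Pachyella, Stenella, Xiphina}.
Most parsimonious ingroup topology: ((((Stenella,Pachyella),(Aelinus,Xiphina)),Acroina),Leptoura).
The clade {Pachyella, Stenella} is supported by Character 3: its derived state '+' occurs in exactly those taxa and in no other taxon (including the outgroup).

Character 3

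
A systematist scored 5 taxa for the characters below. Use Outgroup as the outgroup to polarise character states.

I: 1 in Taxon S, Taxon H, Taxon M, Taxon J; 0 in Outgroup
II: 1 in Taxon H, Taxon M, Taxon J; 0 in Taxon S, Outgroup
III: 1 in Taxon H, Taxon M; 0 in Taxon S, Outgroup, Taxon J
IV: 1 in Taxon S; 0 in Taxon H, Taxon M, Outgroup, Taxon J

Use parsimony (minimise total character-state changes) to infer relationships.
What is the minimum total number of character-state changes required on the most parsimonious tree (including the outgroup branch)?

The outgroup has state '0' for every character, so '1' is the derived state throughout.
All ingroup taxa share the derived state '1' for I; it defines the ingroup but does not resolve relationships within it.
II (derived state '1') is shared by Taxon H, Taxon J, and Taxon M — a synapomorphy uniting that clade.
Only Taxon H and Taxon M show the derived state '1' for III, supporting them as a clade.
IV: derived state '1' in Taxon S only — an autapomorphy, so it tells us nothing about relationships among taxa.
Most parsimonious ingroup topology: (((Taxon H,Taxon M),Taxon J),Taxon S).
Changes per character on this tree: I: 1; II: 1; III: 1; IV: 1.
Total = 4.

4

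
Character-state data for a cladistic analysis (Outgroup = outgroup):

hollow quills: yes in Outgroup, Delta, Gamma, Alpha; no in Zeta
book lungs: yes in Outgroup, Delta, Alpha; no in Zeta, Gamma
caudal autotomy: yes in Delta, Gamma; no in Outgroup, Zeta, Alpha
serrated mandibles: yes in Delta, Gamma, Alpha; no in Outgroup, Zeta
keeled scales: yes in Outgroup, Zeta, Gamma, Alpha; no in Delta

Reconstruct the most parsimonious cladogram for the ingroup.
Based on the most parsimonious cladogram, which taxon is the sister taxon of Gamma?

Character polarity is set by the outgroup: the derived state is whichever differs from the outgroup's state, so for hollow quills, book lungs, keeled scales the derived state is 'no', and for the remaining characters it is 'yes'.
hollow quills (derived state 'no') is unique to Zeta (autapomorphy; uninformative for grouping).
book lungs (state 'no') occurs in Gamma and Zeta but conflicts with the nesting implied by the other characters — most parsimoniously interpreted as homoplasy.
Only Delta and Gamma show the derived state 'yes' for caudal autotomy, supporting them as a clade.
Only Alpha, Delta, and Gamma show the derived state 'yes' for serrated mandibles, supporting them as a clade.
keeled scales (derived state 'no') is unique to Delta (autapomorphy; uninformative for grouping).
Most parsimonious ingroup topology: (Zeta,((Delta,Gamma),Alpha)).
Gamma and Delta form a cherry on this tree, so they are sister taxa.

Delta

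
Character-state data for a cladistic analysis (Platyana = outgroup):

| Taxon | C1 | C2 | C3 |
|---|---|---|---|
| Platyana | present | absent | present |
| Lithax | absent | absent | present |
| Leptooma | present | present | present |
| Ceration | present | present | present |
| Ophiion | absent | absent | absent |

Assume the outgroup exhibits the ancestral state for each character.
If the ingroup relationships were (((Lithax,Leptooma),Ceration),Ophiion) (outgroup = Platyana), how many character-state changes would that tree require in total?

Map each character onto (((Lithax,Leptooma),Ceration),Ophiion) (rooted by Platyana) and count the minimum state changes it requires (Fitch parsimony):
C1: 2; C2: 2; C3: 1.
Total tree length = 5.

5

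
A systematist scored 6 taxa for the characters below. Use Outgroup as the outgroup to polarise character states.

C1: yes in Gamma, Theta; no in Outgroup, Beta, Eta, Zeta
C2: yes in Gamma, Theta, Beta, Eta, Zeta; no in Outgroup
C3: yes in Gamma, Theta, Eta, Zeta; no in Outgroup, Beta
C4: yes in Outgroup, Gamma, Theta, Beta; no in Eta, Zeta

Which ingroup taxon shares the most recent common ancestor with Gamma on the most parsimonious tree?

Theta

Character polarity is set by the outgroup: the derived state is whichever differs from the outgroup's state, so for C4 the derived state is 'no', and for the remaining characters it is 'yes'.
Only Gamma and Theta show the derived state 'yes' for C1, supporting them as a clade.
C2 (derived state 'yes') is shared by all ingroup taxa — unites the whole ingroup.
C3: derived state 'yes' in Eta, Gamma, Theta, and Zeta only — synapomorphy for {Eta, Gamma, Theta, Zeta}.
C4: derived state 'no' in Eta and Zeta only — synapomorphy for {Eta, Zeta}.
Most parsimonious ingroup topology: (((Gamma,Theta),(Eta,Zeta)),Beta).
Gamma and Theta form a cherry on this tree, so they are sister taxa.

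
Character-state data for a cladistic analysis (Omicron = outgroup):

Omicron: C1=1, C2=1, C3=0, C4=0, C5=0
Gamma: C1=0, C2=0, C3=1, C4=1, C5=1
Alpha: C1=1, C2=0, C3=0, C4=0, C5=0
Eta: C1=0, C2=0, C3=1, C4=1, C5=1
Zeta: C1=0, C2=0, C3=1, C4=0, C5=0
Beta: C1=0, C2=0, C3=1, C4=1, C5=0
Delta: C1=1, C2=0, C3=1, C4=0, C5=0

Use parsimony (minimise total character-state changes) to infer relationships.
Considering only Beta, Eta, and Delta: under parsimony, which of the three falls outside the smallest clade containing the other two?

Character polarity is set by the outgroup: the derived state is whichever differs from the outgroup's state, so for C1, C2 the derived state is '0', and for the remaining characters it is '1'.
C1: derived state '0' in Beta, Eta, Gamma, and Zeta only — synapomorphy for {Beta, Eta, Gamma, Zeta}.
C2 (derived state '0') is shared by all ingroup taxa — unites the whole ingroup.
Only Beta, Delta, Eta, Gamma, and Zeta show the derived state '1' for C3, supporting them as a clade.
C4 (derived state '1') is shared by Beta, Eta, and Gamma — a synapomorphy uniting that clade.
C5 (derived state '1') is shared by Eta and Gamma — a synapomorphy uniting that clade.
Most parsimonious ingroup topology: (((((Gamma,Eta),Beta),Zeta),Delta),Alpha).
Eta and Beta share a more recent common ancestor with each other than either does with Delta, so Delta is the least closely related of the three.

Delta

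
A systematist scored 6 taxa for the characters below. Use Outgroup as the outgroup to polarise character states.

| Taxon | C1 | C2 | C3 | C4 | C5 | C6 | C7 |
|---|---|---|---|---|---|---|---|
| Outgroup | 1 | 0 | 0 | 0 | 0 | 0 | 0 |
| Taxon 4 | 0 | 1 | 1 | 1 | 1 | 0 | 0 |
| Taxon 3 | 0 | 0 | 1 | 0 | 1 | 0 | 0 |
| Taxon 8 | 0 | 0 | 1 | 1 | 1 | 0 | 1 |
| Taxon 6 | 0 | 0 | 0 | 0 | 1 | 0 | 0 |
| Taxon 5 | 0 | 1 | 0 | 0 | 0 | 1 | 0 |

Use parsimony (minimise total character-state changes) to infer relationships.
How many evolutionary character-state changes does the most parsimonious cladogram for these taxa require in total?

8

Character polarity is set by the outgroup: the derived state is whichever differs from the outgroup's state, so for C1 the derived state is '0', and for the remaining characters it is '1'.
All ingroup taxa share the derived state '0' for C1; it defines the ingroup but does not resolve relationships within it.
C2 groups Taxon 4 and Taxon 5, which is incompatible with the clades supported by the remaining characters; treating it as convergent (homoplasy) costs fewer steps than any alternative tree.
Only Taxon 3, Taxon 4, and Taxon 8 show the derived state '1' for C3, supporting them as a clade.
Only Taxon 4 and Taxon 8 show the derived state '1' for C4, supporting them as a clade.
Only Taxon 3, Taxon 4, Taxon 6, and Taxon 8 show the derived state '1' for C5, supporting them as a clade.
C6 (derived state '1') is unique to Taxon 5 (autapomorphy; uninformative for grouping).
C7: derived state '1' in Taxon 8 only — an autapomorphy, so it tells us nothing about relationships among taxa.
Most parsimonious ingroup topology: ((((Taxon 4,Taxon 8),Taxon 3),Taxon 6),Taxon 5).
Changes per character on this tree: C1: 1; C2: 2; C3: 1; C4: 1; C5: 1; C6: 1; C7: 1.
Total = 8.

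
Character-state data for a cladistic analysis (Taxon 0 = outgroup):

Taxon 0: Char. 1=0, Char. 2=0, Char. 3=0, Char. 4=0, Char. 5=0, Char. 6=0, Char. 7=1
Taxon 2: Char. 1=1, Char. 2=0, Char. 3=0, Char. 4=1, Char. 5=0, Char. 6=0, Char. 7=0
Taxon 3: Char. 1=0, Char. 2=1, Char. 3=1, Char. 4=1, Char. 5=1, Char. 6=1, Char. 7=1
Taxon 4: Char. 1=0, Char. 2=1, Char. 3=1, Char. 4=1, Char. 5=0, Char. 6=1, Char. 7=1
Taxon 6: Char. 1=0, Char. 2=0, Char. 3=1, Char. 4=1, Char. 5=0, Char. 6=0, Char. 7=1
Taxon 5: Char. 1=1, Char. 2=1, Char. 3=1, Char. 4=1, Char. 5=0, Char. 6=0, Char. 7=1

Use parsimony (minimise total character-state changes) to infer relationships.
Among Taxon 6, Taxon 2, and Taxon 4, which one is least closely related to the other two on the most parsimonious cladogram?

Character polarity is set by the outgroup: the derived state is whichever differs from the outgroup's state, so for Char. 7 the derived state is '0', and for the remaining characters it is '1'.
Char. 1 (state '1') occurs in Taxon 2 and Taxon 5 but conflicts with the nesting implied by the other characters — most parsimoniously interpreted as homoplasy.
Only Taxon 3, Taxon 4, and Taxon 5 show the derived state '1' for Char. 2, supporting them as a clade.
Char. 3 (derived state '1') is shared by Taxon 3, Taxon 4, Taxon 5, and Taxon 6 — a synapomorphy uniting that clade.
Char. 4 (derived state '1') is shared by all ingroup taxa — unites the whole ingroup.
Char. 5 (derived state '1') is unique to Taxon 3 (autapomorphy; uninformative for grouping).
Char. 6: derived state '1' in Taxon 3 and Taxon 4 only — synapomorphy for {Taxon 3, Taxon 4}.
Char. 7 (derived state '0') is unique to Taxon 2 (autapomorphy; uninformative for grouping).
Most parsimonious ingroup topology: (Taxon 2,(((Taxon 3,Taxon 4),Taxon 5),Taxon 6)).
Taxon 4 and Taxon 6 share a more recent common ancestor with each other than either does with Taxon 2, so Taxon 2 is the least closely related of the three.

Taxon 2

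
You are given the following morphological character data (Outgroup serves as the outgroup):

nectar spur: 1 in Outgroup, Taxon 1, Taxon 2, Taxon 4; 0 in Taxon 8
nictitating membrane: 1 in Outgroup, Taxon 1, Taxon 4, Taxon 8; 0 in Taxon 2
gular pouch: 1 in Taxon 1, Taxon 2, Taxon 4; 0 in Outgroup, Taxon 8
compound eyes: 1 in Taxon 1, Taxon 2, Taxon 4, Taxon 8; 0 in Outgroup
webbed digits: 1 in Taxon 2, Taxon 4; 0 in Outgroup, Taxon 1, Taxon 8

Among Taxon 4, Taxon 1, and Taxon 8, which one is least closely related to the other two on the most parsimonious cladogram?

Character polarity is set by the outgroup: the derived state is whichever differs from the outgroup's state, so for nectar spur, nictitating membrane the derived state is '0', and for the remaining characters it is '1'.
nectar spur: derived state '0' in Taxon 8 only — an autapomorphy, so it tells us nothing about relationships among taxa.
nictitating membrane: derived state '0' in Taxon 2 only — an autapomorphy, so it tells us nothing about relationships among taxa.
gular pouch (derived state '1') is shared by Taxon 1, Taxon 2, and Taxon 4 — a synapomorphy uniting that clade.
compound eyes (derived state '1') is shared by all ingroup taxa — unites the whole ingroup.
webbed digits (derived state '1') is shared by Taxon 2 and Taxon 4 — a synapomorphy uniting that clade.
Most parsimonious ingroup topology: ((Taxon 1,(Taxon 2,Taxon 4)),Taxon 8).
Taxon 1 and Taxon 4 share a more recent common ancestor with each other than either does with Taxon 8, so Taxon 8 is the least closely related of the three.

Taxon 8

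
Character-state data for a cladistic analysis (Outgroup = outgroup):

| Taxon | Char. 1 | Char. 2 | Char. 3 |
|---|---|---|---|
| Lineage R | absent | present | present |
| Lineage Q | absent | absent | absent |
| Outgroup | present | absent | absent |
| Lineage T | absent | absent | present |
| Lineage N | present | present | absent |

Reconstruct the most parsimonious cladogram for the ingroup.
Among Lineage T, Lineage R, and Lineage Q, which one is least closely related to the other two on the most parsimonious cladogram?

Lineage Q

Character polarity is set by the outgroup: the derived state is whichever differs from the outgroup's state, so for Char. 1 the derived state is 'absent', and for the remaining characters it is 'present'.
Char. 1: derived state 'absent' in Lineage Q, Lineage R, and Lineage T only — synapomorphy for {Lineage Q, Lineage R, Lineage T}.
Char. 2 (state 'present') occurs in Lineage N and Lineage R but conflicts with the nesting implied by the other characters — most parsimoniously interpreted as homoplasy.
Only Lineage R and Lineage T show the derived state 'present' for Char. 3, supporting them as a clade.
Most parsimonious ingroup topology: (Lineage N,((Lineage T,Lineage R),Lineage Q)).
Lineage R and Lineage T share a more recent common ancestor with each other than either does with Lineage Q, so Lineage Q is the least closely related of the three.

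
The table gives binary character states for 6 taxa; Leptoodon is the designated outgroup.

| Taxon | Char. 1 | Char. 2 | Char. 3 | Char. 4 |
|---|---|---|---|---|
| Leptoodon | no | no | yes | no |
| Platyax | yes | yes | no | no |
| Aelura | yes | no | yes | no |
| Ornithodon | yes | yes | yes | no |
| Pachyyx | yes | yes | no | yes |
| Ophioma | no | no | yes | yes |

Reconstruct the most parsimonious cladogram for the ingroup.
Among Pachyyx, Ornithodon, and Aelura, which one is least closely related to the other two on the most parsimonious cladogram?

Aelura

Character polarity is set by the outgroup: the derived state is whichever differs from the outgroup's state, so for Char. 3 the derived state is 'no', and for the remaining characters it is 'yes'.
Only Aelura, Ornithodon, Pachyyx, and Platyax show the derived state 'yes' for Char. 1, supporting them as a clade.
Char. 2: derived state 'yes' in Ornithodon, Pachyyx, and Platyax only — synapomorphy for {Ornithodon, Pachyyx, Platyax}.
Only Pachyyx and Platyax show the derived state 'no' for Char. 3, supporting them as a clade.
Char. 4 (state 'yes') occurs in Ophioma and Pachyyx but conflicts with the nesting implied by the other characters — most parsimoniously interpreted as homoplasy.
Most parsimonious ingroup topology: ((((Platyax,Pachyyx),Ornithodon),Aelura),Ophioma).
Pachyyx and Ornithodon share a more recent common ancestor with each other than either does with Aelura, so Aelura is the least closely related of the three.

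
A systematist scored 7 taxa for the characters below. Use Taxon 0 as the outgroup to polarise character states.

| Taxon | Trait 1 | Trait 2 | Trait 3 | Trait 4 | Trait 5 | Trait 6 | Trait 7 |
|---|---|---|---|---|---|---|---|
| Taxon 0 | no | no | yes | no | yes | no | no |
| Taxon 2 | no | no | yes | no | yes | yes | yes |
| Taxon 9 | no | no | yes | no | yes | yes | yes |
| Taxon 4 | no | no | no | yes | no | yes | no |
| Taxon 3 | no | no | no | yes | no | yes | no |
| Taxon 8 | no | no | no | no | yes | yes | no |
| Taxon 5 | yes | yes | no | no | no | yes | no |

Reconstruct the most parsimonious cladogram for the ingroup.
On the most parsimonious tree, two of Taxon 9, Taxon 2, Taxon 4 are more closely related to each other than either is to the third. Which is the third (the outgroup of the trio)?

Character polarity is set by the outgroup: the derived state is whichever differs from the outgroup's state, so for Trait 3, Trait 5 the derived state is 'no', and for the remaining characters it is 'yes'.
Trait 1: derived state 'yes' in Taxon 5 only — an autapomorphy, so it tells us nothing about relationships among taxa.
Trait 2 (derived state 'yes') is unique to Taxon 5 (autapomorphy; uninformative for grouping).
Trait 3 (derived state 'no') is shared by Taxon 3, Taxon 4, Taxon 5, and Taxon 8 — a synapomorphy uniting that clade.
Trait 4 (derived state 'yes') is shared by Taxon 3 and Taxon 4 — a synapomorphy uniting that clade.
Only Taxon 3, Taxon 4, and Taxon 5 show the derived state 'no' for Trait 5, supporting them as a clade.
All ingroup taxa share the derived state 'yes' for Trait 6; it defines the ingroup but does not resolve relationships within it.
Trait 7 (derived state 'yes') is shared by Taxon 2 and Taxon 9 — a synapomorphy uniting that clade.
Most parsimonious ingroup topology: ((Taxon 2,Taxon 9),(((Taxon 4,Taxon 3),Taxon 5),Taxon 8)).
Taxon 9 and Taxon 2 share a more recent common ancestor with each other than either does with Taxon 4, so Taxon 4 is the least closely related of the three.

Taxon 4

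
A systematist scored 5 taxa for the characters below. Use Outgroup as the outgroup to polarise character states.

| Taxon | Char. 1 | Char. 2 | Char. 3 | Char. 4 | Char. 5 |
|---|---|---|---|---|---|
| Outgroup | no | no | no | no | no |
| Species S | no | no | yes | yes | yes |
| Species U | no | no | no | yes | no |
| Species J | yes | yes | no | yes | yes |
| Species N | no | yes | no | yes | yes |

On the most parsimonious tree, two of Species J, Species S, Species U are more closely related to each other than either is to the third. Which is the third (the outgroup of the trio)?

Species U

The outgroup has state 'no' for every character, so 'yes' is the derived state throughout.
Char. 1: derived state 'yes' in Species J only — an autapomorphy, so it tells us nothing about relationships among taxa.
Char. 2: derived state 'yes' in Species J and Species N only — synapomorphy for {Species J, Species N}.
Char. 3: derived state 'yes' in Species S only — an autapomorphy, so it tells us nothing about relationships among taxa.
Char. 4 (derived state 'yes') is shared by all ingroup taxa — unites the whole ingroup.
Char. 5 (derived state 'yes') is shared by Species J, Species N, and Species S — a synapomorphy uniting that clade.
Most parsimonious ingroup topology: ((Species S,(Species J,Species N)),Species U).
Species S and Species J share a more recent common ancestor with each other than either does with Species U, so Species U is the least closely related of the three.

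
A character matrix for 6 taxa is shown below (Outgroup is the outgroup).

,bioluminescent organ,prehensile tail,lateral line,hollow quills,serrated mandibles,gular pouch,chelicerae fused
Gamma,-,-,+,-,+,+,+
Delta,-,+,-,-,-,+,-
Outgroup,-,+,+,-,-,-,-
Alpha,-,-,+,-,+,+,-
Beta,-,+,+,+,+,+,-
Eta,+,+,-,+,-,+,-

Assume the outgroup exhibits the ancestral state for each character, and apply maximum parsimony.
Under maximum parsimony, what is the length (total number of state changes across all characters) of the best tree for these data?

Character polarity is set by the outgroup: the derived state is whichever differs from the outgroup's state, so for prehensile tail, lateral line the derived state is '-', and for the remaining characters it is '+'.
bioluminescent organ (derived state '+') is unique to Eta (autapomorphy; uninformative for grouping).
prehensile tail (derived state '-') is shared by Alpha and Gamma — a synapomorphy uniting that clade.
Only Delta and Eta show the derived state '-' for lateral line, supporting them as a clade.
hollow quills groups Beta and Eta, which is incompatible with the clades supported by the remaining characters; treating it as convergent (homoplasy) costs fewer steps than any alternative tree.
serrated mandibles (derived state '+') is shared by Alpha, Beta, and Gamma — a synapomorphy uniting that clade.
gular pouch (derived state '+') is shared by all ingroup taxa — unites the whole ingroup.
chelicerae fused: derived state '+' in Gamma only — an autapomorphy, so it tells us nothing about relationships among taxa.
Most parsimonious ingroup topology: ((Eta,Delta),((Gamma,Alpha),Beta)).
Changes per character on this tree: bioluminescent organ: 1; prehensile tail: 1; lateral line: 1; hollow quills: 2; serrated mandibles: 1; gular pouch: 1; chelicerae fused: 1.
Total = 8.

8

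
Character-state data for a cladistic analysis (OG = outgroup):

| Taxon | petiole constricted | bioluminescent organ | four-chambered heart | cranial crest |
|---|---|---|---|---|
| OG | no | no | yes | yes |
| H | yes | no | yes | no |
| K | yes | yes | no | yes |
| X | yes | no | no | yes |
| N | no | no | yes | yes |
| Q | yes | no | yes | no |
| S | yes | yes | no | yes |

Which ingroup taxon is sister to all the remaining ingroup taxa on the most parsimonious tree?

N

Character polarity is set by the outgroup: the derived state is whichever differs from the outgroup's state, so for four-chambered heart, cranial crest the derived state is 'no', and for the remaining characters it is 'yes'.
petiole constricted (derived state 'yes') is shared by H, K, Q, S, and X — a synapomorphy uniting that clade.
Only K and S show the derived state 'yes' for bioluminescent organ, supporting them as a clade.
four-chambered heart (derived state 'no') is shared by K, S, and X — a synapomorphy uniting that clade.
cranial crest: derived state 'no' in H and Q only — synapomorphy for {H, Q}.
Most parsimonious ingroup topology: (((H,Q),((K,S),X)),N).
N is sister to the clade containing all other ingroup taxa, so it is the earliest-diverging (most basal) ingroup lineage.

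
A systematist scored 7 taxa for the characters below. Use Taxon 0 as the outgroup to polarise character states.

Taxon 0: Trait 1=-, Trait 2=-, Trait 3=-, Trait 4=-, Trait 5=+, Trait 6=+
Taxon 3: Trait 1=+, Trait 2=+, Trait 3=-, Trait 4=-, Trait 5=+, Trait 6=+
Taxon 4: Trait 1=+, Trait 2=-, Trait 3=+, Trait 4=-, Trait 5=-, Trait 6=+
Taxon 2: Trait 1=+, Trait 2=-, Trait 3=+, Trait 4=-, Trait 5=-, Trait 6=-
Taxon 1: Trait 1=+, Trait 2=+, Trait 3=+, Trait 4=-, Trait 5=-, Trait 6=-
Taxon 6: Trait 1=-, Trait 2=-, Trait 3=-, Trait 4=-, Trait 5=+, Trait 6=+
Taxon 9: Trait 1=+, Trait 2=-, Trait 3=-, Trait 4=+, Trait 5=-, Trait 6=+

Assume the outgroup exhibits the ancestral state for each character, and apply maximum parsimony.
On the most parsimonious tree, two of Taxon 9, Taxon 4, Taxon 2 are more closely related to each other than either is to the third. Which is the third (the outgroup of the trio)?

Character polarity is set by the outgroup: the derived state is whichever differs from the outgroup's state, so for Trait 5, Trait 6 the derived state is '-', and for the remaining characters it is '+'.
Trait 1 (derived state '+') is shared by Taxon 1, Taxon 2, Taxon 3, Taxon 4, and Taxon 9 — a synapomorphy uniting that clade.
Trait 2 (state '+') occurs in Taxon 1 and Taxon 3 but conflicts with the nesting implied by the other characters — most parsimoniously interpreted as homoplasy.
Only Taxon 1, Taxon 2, and Taxon 4 show the derived state '+' for Trait 3, supporting them as a clade.
Trait 4: derived state '+' in Taxon 9 only — an autapomorphy, so it tells us nothing about relationships among taxa.
Only Taxon 1, Taxon 2, Taxon 4, and Taxon 9 show the derived state '-' for Trait 5, supporting them as a clade.
Trait 6 (derived state '-') is shared by Taxon 1 and Taxon 2 — a synapomorphy uniting that clade.
Most parsimonious ingroup topology: ((Taxon 3,((Taxon 4,(Taxon 2,Taxon 1)),Taxon 9)),Taxon 6).
Taxon 2 and Taxon 4 share a more recent common ancestor with each other than either does with Taxon 9, so Taxon 9 is the least closely related of the three.

Taxon 9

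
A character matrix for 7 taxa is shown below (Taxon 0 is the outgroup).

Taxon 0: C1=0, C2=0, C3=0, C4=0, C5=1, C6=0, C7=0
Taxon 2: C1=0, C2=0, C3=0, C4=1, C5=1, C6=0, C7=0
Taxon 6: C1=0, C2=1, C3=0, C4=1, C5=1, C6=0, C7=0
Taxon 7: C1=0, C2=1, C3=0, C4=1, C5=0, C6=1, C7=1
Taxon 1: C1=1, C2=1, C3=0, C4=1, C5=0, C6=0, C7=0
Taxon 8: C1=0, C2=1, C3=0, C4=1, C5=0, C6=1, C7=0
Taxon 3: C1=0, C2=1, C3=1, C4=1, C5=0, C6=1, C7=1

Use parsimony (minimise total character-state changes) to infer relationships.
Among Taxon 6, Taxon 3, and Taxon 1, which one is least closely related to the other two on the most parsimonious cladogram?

Character polarity is set by the outgroup: the derived state is whichever differs from the outgroup's state, so for C5 the derived state is '0', and for the remaining characters it is '1'.
C1: derived state '1' in Taxon 1 only — an autapomorphy, so it tells us nothing about relationships among taxa.
C2: derived state '1' in Taxon 1, Taxon 3, Taxon 6, Taxon 7, and Taxon 8 only — synapomorphy for {Taxon 1, Taxon 3, Taxon 6, Taxon 7, Taxon 8}.
C3: derived state '1' in Taxon 3 only — an autapomorphy, so it tells us nothing about relationships among taxa.
C4 (derived state '1') is shared by all ingroup taxa — unites the whole ingroup.
Only Taxon 1, Taxon 3, Taxon 7, and Taxon 8 show the derived state '0' for C5, supporting them as a clade.
C6 (derived state '1') is shared by Taxon 3, Taxon 7, and Taxon 8 — a synapomorphy uniting that clade.
C7 (derived state '1') is shared by Taxon 3 and Taxon 7 — a synapomorphy uniting that clade.
Most parsimonious ingroup topology: (Taxon 2,(Taxon 6,(((Taxon 7,Taxon 3),Taxon 8),Taxon 1))).
Taxon 1 and Taxon 3 share a more recent common ancestor with each other than either does with Taxon 6, so Taxon 6 is the least closely related of the three.

Taxon 6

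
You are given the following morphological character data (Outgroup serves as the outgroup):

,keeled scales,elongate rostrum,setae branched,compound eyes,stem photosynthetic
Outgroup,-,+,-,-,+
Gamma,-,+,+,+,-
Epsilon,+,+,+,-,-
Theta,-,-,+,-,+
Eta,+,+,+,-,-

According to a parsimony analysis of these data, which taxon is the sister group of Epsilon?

Character polarity is set by the outgroup: the derived state is whichever differs from the outgroup's state, so for elongate rostrum, stem photosynthetic the derived state is '-', and for the remaining characters it is '+'.
keeled scales (derived state '+') is shared by Epsilon and Eta — a synapomorphy uniting that clade.
elongate rostrum: derived state '-' in Theta only — an autapomorphy, so it tells us nothing about relationships among taxa.
All ingroup taxa share the derived state '+' for setae branched; it defines the ingroup but does not resolve relationships within it.
compound eyes: derived state '+' in Gamma only — an autapomorphy, so it tells us nothing about relationships among taxa.
stem photosynthetic (derived state '-') is shared by Epsilon, Eta, and Gamma — a synapomorphy uniting that clade.
Most parsimonious ingroup topology: ((Gamma,(Epsilon,Eta)),Theta).
Epsilon and Eta form a cherry on this tree, so they are sister taxa.

Eta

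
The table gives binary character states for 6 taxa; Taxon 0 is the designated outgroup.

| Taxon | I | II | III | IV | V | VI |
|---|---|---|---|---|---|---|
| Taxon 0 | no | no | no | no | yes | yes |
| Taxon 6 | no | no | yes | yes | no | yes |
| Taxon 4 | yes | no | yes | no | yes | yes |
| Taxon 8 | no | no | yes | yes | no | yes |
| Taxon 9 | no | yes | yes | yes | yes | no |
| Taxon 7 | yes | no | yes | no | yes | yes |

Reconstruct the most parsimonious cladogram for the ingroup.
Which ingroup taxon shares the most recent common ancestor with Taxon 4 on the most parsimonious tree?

Taxon 7

Character polarity is set by the outgroup: the derived state is whichever differs from the outgroup's state, so for V, VI the derived state is 'no', and for the remaining characters it is 'yes'.
Only Taxon 4 and Taxon 7 show the derived state 'yes' for I, supporting them as a clade.
II: derived state 'yes' in Taxon 9 only — an autapomorphy, so it tells us nothing about relationships among taxa.
III (derived state 'yes') is shared by all ingroup taxa — unites the whole ingroup.
IV (derived state 'yes') is shared by Taxon 6, Taxon 8, and Taxon 9 — a synapomorphy uniting that clade.
Only Taxon 6 and Taxon 8 show the derived state 'no' for V, supporting them as a clade.
VI: derived state 'no' in Taxon 9 only — an autapomorphy, so it tells us nothing about relationships among taxa.
Most parsimonious ingroup topology: (((Taxon 6,Taxon 8),Taxon 9),(Taxon 4,Taxon 7)).
Taxon 4 and Taxon 7 form a cherry on this tree, so they are sister taxa.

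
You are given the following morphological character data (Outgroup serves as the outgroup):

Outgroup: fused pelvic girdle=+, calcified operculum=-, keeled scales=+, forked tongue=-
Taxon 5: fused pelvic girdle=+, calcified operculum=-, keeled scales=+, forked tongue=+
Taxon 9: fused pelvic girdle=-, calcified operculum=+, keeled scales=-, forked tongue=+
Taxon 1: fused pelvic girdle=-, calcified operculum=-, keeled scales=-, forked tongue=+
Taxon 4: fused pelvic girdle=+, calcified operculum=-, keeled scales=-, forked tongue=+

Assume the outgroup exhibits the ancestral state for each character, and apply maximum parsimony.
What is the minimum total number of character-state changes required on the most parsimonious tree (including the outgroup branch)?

Character polarity is set by the outgroup: the derived state is whichever differs from the outgroup's state, so for fused pelvic girdle, keeled scales the derived state is '-', and for the remaining characters it is '+'.
fused pelvic girdle (derived state '-') is shared by Taxon 1 and Taxon 9 — a synapomorphy uniting that clade.
calcified operculum (derived state '+') is unique to Taxon 9 (autapomorphy; uninformative for grouping).
keeled scales (derived state '-') is shared by Taxon 1, Taxon 4, and Taxon 9 — a synapomorphy uniting that clade.
forked tongue (derived state '+') is shared by all ingroup taxa — unites the whole ingroup.
Most parsimonious ingroup topology: (Taxon 5,((Taxon 9,Taxon 1),Taxon 4)).
Changes per character on this tree: fused pelvic girdle: 1; calcified operculum: 1; keeled scales: 1; forked tongue: 1.
Total = 4.

4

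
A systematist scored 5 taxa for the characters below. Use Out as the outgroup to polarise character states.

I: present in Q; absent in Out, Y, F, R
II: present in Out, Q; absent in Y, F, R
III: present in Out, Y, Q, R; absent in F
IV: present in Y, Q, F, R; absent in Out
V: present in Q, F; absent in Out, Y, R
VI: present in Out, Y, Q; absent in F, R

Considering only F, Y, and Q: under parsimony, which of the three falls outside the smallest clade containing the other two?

Character polarity is set by the outgroup: the derived state is whichever differs from the outgroup's state, so for II, III, VI the derived state is 'absent', and for the remaining characters it is 'present'.
I (derived state 'present') is unique to Q (autapomorphy; uninformative for grouping).
II (derived state 'absent') is shared by F, R, and Y — a synapomorphy uniting that clade.
III: derived state 'absent' in F only — an autapomorphy, so it tells us nothing about relationships among taxa.
All ingroup taxa share the derived state 'present' for IV; it defines the ingroup but does not resolve relationships within it.
V groups F and Q, which is incompatible with the clades supported by the remaining characters; treating it as convergent (homoplasy) costs fewer steps than any alternative tree.
Only F and R show the derived state 'absent' for VI, supporting them as a clade.
Most parsimonious ingroup topology: ((Y,(F,R)),Q).
Y and F share a more recent common ancestor with each other than either does with Q, so Q is the least closely related of the three.

Q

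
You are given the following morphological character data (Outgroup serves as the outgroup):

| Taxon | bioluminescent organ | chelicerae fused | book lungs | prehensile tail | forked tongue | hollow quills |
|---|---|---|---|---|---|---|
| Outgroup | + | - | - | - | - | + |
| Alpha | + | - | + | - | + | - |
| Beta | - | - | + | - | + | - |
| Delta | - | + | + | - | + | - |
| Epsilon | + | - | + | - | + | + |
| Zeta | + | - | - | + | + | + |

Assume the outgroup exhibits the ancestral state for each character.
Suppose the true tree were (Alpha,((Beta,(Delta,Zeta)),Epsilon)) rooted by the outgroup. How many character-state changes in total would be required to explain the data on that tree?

Map each character onto (Alpha,((Beta,(Delta,Zeta)),Epsilon)) (rooted by Outgroup) and count the minimum state changes it requires (Fitch parsimony):
bioluminescent organ: 2; chelicerae fused: 1; book lungs: 2; prehensile tail: 1; forked tongue: 1; hollow quills: 3.
Total tree length = 10.

10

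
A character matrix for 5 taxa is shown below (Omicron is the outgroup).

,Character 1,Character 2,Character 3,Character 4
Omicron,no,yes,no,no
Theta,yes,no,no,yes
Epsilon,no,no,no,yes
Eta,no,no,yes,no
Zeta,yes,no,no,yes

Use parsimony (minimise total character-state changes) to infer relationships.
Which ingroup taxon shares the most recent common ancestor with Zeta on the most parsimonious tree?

Theta

Character polarity is set by the outgroup: the derived state is whichever differs from the outgroup's state, so for Character 2 the derived state is 'no', and for the remaining characters it is 'yes'.
Character 1: derived state 'yes' in Theta and Zeta only — synapomorphy for {Theta, Zeta}.
Character 2 (derived state 'no') is shared by all ingroup taxa — unites the whole ingroup.
Character 3 (derived state 'yes') is unique to Eta (autapomorphy; uninformative for grouping).
Character 4: derived state 'yes' in Epsilon, Theta, and Zeta only — synapomorphy for {Epsilon, Theta, Zeta}.
Most parsimonious ingroup topology: (((Theta,Zeta),Epsilon),Eta).
Zeta and Theta form a cherry on this tree, so they are sister taxa.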